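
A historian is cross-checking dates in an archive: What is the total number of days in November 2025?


Month: November
Year: 2025
November is a 30-day month
Total: 30 days

30


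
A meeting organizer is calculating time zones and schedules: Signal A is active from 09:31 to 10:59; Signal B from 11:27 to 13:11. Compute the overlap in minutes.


Interval A: [571, 659] minutes from midnight
Interval B: [687, 791] minutes from midnight
Overlap start = max(571, 687) = 687
Overlap end = min(659, 791) = 659
End <= start, so the intervals do not overlap: 0 minutes

0


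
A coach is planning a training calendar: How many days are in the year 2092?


Year: 2092
Check leap year rules:
Divisible by 4? Yes
Divisible by 100? No
2092 is a leap year
Days: 366

366


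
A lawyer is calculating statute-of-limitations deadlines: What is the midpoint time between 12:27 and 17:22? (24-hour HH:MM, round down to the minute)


Start time: 12:27 = 747 minutes from midnight
End time: 17:22 = 1042 minutes from midnight
Sum: 747 + 1042 = 1789
Midpoint: 1789 / 2 = 894 minutes
Convert: 894 / 60 = 14 hours, 54 minutes
Result: 14:54

14:54


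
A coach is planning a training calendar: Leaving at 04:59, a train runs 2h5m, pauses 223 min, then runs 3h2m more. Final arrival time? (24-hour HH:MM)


Depart: 04:59
Leg 1: +125 min -> 07:04
Layover: +223 min -> 10:47
Leg 2: +182 min -> 13:49
Total travel: 530 minutes = 8h 50m
Arrival: 13:49

13:49


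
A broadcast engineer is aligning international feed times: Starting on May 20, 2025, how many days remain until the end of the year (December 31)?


Start: May 20, 2025
End: December 31, 2025
Days left in May: 11
June: 30
July: 31
August: 31
September: 30
... plus remaining months
Sum of remaining months: 214
Total: 11 + 214 = 225

225


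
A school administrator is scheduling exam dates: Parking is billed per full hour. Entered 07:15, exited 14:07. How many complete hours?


Start: 07:15
End: 14:07
Hour difference: 14 - 7 = 7 hours
Minute difference: 7 - 15 = -8 minutes
Total minutes: 412
Complete hours: 412 / 60 = 6 (remainder 52)

6


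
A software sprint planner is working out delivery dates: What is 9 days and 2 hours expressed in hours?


Days: 9
Extra hours: 2
Hours per day: 24
Days to hours: 9 x 24 = 216
Total: 216 + 2 = 218

218


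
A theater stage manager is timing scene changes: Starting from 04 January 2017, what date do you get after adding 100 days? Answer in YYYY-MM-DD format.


Start: 2017-01-04
Adding 100 days
Days remaining in January: 27
After January: 73 days still to add
February 2017: 28 days, 45 remaining
March 2017: 31 days, 14 remaining
April 2017 has 30 days, need 14
Result: 2017-04-14

2017-04-14


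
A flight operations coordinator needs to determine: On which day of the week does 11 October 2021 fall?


Date: 2021-10-11
January 1, 2021 is a Friday
Day of year: 284
Offset from Jan 1: 283 days
283 mod 7 = 3
Result: Monday

Monday


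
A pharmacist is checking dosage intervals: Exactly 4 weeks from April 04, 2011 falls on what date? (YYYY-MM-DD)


Start: 2011-04-04
Weeks to add: 4
Convert to days: 4 x 7 = 28 days
Add 28 days to 2011-04-04
Result: 2011-05-02

2011-05-02


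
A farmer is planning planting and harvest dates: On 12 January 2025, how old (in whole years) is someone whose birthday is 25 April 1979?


Birth: 1979-04-25
Reference: 2025-01-12
Year difference: 2025 - 1979 = 46
Has birthday (04-25) occurred by 01-12? No
Birthday not yet reached this year -> subtract 1
Age in full years: 45

45


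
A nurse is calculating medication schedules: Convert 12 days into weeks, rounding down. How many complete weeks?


Total days: 12
Days per week: 7
Division: 12 / 7 = 1 remainder 5
Complete weeks: 1
Remaining days: 5

1


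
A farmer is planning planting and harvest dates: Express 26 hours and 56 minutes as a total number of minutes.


Hours: 26
Extra minutes: 56
Minutes per hour: 60
Hours to minutes: 26 x 60 = 1560
Total: 1560 + 56 = 1616

1616


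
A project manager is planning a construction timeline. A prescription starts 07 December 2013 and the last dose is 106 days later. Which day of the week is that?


Start: 2013-12-07 (Saturday)
Step 1 - find target date: add 106 days
  2013-12-07 + 106 days = 2014-03-23
Step 2 - day of week:
  106 mod 7 = 1
  Saturday + 1 days -> Sunday
Result: Sunday (2014-03-23)

Sunday


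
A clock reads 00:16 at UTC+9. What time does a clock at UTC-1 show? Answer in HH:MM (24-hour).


Local time: 00:16 at UTC+9 (offset 9h)
Target zone: UTC-1 (offset -1h)
Difference: -1 - (9) = -10 hours
Calculation: 0 + (-10) = -10
Wraparound: (-10) mod 24 = 14
Result: 14:16

14:16


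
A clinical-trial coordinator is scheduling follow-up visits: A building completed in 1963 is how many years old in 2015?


Birth year: 1963
Current year: 2015
Age = current year - birth year
Age = 2015 - 1963 = 52

52


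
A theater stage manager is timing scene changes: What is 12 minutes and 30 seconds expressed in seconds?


Minutes: 12
Extra seconds: 30
Seconds per minute: 60
Minutes to seconds: 12 x 60 = 720
Total: 720 + 30 = 750

750


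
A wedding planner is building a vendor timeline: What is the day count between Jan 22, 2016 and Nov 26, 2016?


Start date: 2016-01-22
End date: 2016-11-26
Jan 2016: +10 days
Feb 2016: +29 days
Mar 2016: +31 days
... (8 more months)
Total: 309 days

309


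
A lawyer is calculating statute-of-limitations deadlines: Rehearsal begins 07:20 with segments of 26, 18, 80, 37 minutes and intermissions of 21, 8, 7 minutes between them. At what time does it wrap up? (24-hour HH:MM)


Start: 07:20 = 440 min from midnight
  after task 1 (26 min): 07:46
  after break (21 min): 08:07
  after task 2 (18 min): 08:25
  after break (8 min): 08:33
  after task 3 (80 min): 09:53
  after break (7 min): 10:00
  after task 4 (37 min): 10:37
Total elapsed: 197 minutes
End time: 10:37

10:37


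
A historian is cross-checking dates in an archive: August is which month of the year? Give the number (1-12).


Calendar month order:
7. July
8. August <--
9. September
August is month number 8

8


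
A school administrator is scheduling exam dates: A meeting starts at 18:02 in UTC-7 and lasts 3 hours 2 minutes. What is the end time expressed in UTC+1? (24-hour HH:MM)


Start: 18:02 in UTC-7
Step 1 - add duration:
  minutes: 2 + 2 = 4
  hours: 18 + 3 + 0 = 21
  end in UTC-7: 21:04
Step 2 - convert UTC-7 -> UTC+1:
  offset difference: 1 - (-7) = 8 hours
  21 + (8) = 29 -> mod 24 = 5
Result: 05:04 in UTC+1

05:04


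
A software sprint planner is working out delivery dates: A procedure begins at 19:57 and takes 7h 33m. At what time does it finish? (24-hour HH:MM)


Start time: 19:57
Adding: 7 hours 33 minutes
Minutes: 57 + 33 = 90
Minute overflow: 90 >= 60, so carry 1 hour, minutes = 30
Hours: 19 + 7 + 1 = 27
Hour wraparound: 27 mod 24 = 3
Result: 03:30

03:30


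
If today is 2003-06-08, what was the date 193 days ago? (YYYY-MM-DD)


Start: 2003-06-08
Subtracting 193 days
Days already passed in June: 8
After going back through June: 185 more days to subtract
May 2003: 31 days, 154 remaining
April 2003: 30 days, 124 remaining
March 2003: 31 days, 93 remaining
February 2003: 28 days, 65 remaining
Result: 2002-11-27

2002-11-27


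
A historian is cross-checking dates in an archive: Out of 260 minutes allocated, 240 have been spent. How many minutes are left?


Total budget: 260 minutes
Time used: 240 minutes
Remaining: 260 - 240 = 20 minutes
Percent used: 92.3%
Percent remaining: 7.7%

20


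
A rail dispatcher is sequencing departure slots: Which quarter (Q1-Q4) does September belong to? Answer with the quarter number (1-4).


Month: September (month 9)
Q1: January-March (months 1-3)
Q2: April-June (months 4-6)
Q3: July-September (months 7-9)
Q4: October-December (months 10-12)
Month 9 falls in Q3

3


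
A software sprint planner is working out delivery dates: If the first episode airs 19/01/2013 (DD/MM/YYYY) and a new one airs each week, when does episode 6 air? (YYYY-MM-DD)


First occurrence: 2013-01-19 (occurrence 1)
Each occurrence is 7 days after the previous.
Occurrence 6 is 5 weeks after the first.
5 weeks = 35 days
2013-01-19 + 35 days = 2013-02-23

2013-02-23


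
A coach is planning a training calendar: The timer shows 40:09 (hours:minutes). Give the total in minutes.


Hours: 40
Minutes: 9
Convert hours to minutes: 40 x 60 = 2400
Add remaining minutes: 2400 + 9 = 2409

2409


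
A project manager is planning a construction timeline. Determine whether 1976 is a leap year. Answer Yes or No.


Year: 1976
Divisible by 4? 1976 / 4 = 494.0 -> Yes
Divisible by 100? 1976 / 100 = 19.76 -> No
Divisible by 4 but not 100, so it IS a leap year

Yes


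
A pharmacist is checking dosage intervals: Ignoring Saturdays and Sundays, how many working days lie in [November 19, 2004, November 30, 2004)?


Start: 2004-11-19 (Friday)
End (exclusive): 2004-11-30 (Tuesday)
Total calendar days: 11
Full weeks: 11 // 7 = 1 -> 5 weekdays
Remaining 4 days starting on Friday:
  Fri(w), Sat(-), Sun(-), Mon(w) -> 2 weekdays
Total business days: 5 + 2 = 7

7


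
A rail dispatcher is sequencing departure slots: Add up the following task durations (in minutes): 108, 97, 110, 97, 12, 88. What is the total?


Durations: 108, 97, 110, 97, 12, 88
Running sum: 108
+ 97 = 205
+ 110 = 315
+ 97 = 412
+ 12 = 424
+ 88 = 512
Total duration: 512 minutes
That is 8 hours and 32 minutes

512


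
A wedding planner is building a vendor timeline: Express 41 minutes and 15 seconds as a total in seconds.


Minutes: 41
Seconds: 15
Convert minutes to seconds: 41 x 60 = 2460
Add remaining seconds: 2460 + 15 = 2475

2475


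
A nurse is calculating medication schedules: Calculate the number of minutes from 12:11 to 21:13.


Start time: 12:11 = 731 minutes from midnight
End time: 21:13 = 1273 minutes from midnight
Difference: 1273 - 731 = 542 minutes
That is 9 hours and 2 minutes

542


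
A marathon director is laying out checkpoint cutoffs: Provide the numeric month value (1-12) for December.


Calendar month order:
11. November
12. December <--
December is month number 12

12


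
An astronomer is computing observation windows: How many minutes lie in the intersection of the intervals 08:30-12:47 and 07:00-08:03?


Interval A: [510, 767] minutes from midnight
Interval B: [420, 483] minutes from midnight
Overlap start = max(510, 420) = 510
Overlap end = min(767, 483) = 483
End <= start, so the intervals do not overlap: 0 minutes

0


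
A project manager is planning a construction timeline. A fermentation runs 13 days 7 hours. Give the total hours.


Days: 13
Extra hours: 7
Hours per day: 24
Days to hours: 13 x 24 = 312
Total: 312 + 7 = 319

319


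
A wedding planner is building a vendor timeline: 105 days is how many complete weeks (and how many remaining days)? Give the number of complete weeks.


Total days: 105
Days per week: 7
Division: 105 / 7 = 15 remainder 0
Complete weeks: 15
Remaining days: 0

15


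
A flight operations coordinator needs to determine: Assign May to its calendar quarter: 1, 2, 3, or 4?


Month: May (month 5)
Q1: January-March (months 1-3)
Q2: April-June (months 4-6)
Q3: July-September (months 7-9)
Q4: October-December (months 10-12)
Month 5 falls in Q2

2


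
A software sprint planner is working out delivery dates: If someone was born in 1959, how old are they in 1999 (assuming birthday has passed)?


Birth year: 1959
Current year: 1999
Age = current year - birth year
Age = 1999 - 1959 = 40

40


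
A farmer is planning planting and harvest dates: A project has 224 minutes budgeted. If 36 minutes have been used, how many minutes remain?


Total budget: 224 minutes
Time used: 36 minutes
Remaining: 224 - 36 = 188 minutes
Percent used: 16.1%
Percent remaining: 83.9%

188


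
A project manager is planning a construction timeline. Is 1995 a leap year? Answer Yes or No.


Year: 1995
Divisible by 4? 1995 / 4 = 498.75 -> No
Not divisible by 4, so NOT a leap year

No


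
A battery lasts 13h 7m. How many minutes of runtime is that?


Hours: 13
Extra minutes: 7
Minutes per hour: 60
Hours to minutes: 13 x 60 = 780
Total: 780 + 7 = 787

787


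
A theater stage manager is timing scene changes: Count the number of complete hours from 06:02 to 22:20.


Start: 06:02
End: 22:20
Hour difference: 22 - 6 = 16 hours
Minute difference: 20 - 2 = 18 minutes
Total minutes: 978
Complete hours: 978 / 60 = 16 (remainder 18)

16


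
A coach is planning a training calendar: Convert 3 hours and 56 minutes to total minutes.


Hours: 3
Minutes: 56
Convert hours to minutes: 3 x 60 = 180
Add remaining minutes: 180 + 56 = 236

236


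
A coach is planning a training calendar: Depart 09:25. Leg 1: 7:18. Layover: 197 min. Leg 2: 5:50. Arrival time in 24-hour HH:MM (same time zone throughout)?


Depart: 09:25
Leg 1: +438 min -> 16:43
Layover: +197 min -> 20:00
Leg 2: +350 min -> 01:50
Total travel: 985 minutes = 16h 25m
Arrival: 01:50

01:50


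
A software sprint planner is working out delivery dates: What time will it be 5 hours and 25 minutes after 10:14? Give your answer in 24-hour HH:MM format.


Start time: 10:14
Adding: 5 hours 25 minutes
Minutes: 14 + 25 = 39
Hours: 10 + 5 + 0 = 15
Result: 15:39

15:39


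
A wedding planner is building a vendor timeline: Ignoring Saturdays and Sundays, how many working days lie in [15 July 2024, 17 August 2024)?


Start: 2024-07-15 (Monday)
End (exclusive): 2024-08-17 (Saturday)
Total calendar days: 33
Full weeks: 33 // 7 = 4 -> 20 weekdays
Remaining 5 days starting on Monday:
  Mon(w), Tue(w), Wed(w), Thu(w), Fri(w) -> 5 weekdays
Total business days: 20 + 5 = 25

25


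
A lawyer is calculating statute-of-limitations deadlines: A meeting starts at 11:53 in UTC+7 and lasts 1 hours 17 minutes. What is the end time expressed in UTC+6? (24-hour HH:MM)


Start: 11:53 in UTC+7
Step 1 - add duration:
  minutes: 53 + 17 = 70 (carry 1h)
  hours: 11 + 1 + 1 = 13
  end in UTC+7: 13:10
Step 2 - convert UTC+7 -> UTC+6:
  offset difference: 6 - (7) = -1 hours
  13 + (-1) = 12 -> mod 24 = 12
Result: 12:10 in UTC+6

12:10


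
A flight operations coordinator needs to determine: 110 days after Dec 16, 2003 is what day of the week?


Start: 2003-12-16 (Tuesday)
Step 1 - find target date: add 110 days
  2003-12-16 + 110 days = 2004-04-04
Step 2 - day of week:
  110 mod 7 = 5
  Tuesday + 5 days -> Sunday
Result: Sunday (2004-04-04)

Sunday


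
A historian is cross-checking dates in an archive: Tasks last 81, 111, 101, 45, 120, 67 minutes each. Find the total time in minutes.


Durations: 81, 111, 101, 45, 120, 67
Running sum: 81
+ 111 = 192
+ 101 = 293
+ 45 = 338
+ 120 = 458
+ 67 = 525
Total duration: 525 minutes
That is 8 hours and 45 minutes

525


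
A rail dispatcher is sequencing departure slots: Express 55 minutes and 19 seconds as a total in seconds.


Minutes: 55
Seconds: 19
Convert minutes to seconds: 55 x 60 = 3300
Add remaining seconds: 3300 + 19 = 3319

3319


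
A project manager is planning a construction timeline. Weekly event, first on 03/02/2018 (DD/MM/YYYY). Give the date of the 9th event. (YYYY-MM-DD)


First occurrence: 2018-02-03 (occurrence 1)
Each occurrence is 7 days after the previous.
Occurrence 9 is 8 weeks after the first.
8 weeks = 56 days
2018-02-03 + 56 days = 2018-03-31

2018-03-31


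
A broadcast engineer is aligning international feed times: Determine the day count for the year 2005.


Year: 2005
Check leap year rules:
Divisible by 4? No
2005 is not a leap year
Days: 365

365


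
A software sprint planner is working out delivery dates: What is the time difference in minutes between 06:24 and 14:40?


Start time: 06:24 = 384 minutes from midnight
End time: 14:40 = 880 minutes from midnight
Difference: 880 - 384 = 496 minutes
That is 8 hours and 16 minutes

496


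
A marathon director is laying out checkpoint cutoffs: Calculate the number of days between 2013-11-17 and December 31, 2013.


Start: November 17, 2013
End: December 31, 2013
Days left in November: 13
December: 31
Sum of remaining months: 31
Total: 13 + 31 = 44

44


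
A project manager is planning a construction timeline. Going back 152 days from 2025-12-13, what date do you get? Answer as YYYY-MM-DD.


Start: 2025-12-13
Subtracting 152 days
Days already passed in December: 13
After going back through December: 139 more days to subtract
November 2025: 30 days, 109 remaining
October 2025: 31 days, 78 remaining
September 2025: 30 days, 48 remaining
August 2025: 31 days, 17 remaining
Result: 2025-07-14

2025-07-14


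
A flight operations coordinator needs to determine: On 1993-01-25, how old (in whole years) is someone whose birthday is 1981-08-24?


Birth: 1981-08-24
Reference: 1993-01-25
Year difference: 1993 - 1981 = 12
Has birthday (08-24) occurred by 01-25? No
Birthday not yet reached this year -> subtract 1
Age in full years: 11

11


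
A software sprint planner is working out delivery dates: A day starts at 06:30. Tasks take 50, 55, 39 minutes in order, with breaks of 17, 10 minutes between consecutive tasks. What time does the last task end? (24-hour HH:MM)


Start: 06:30 = 390 min from midnight
  after task 1 (50 min): 07:20
  after break (17 min): 07:37
  after task 2 (55 min): 08:32
  after break (10 min): 08:42
  after task 3 (39 min): 09:21
Total elapsed: 171 minutes
End time: 09:21

09:21


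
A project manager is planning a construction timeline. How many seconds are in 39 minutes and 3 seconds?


Minutes: 39
Extra seconds: 3
Seconds per minute: 60
Minutes to seconds: 39 x 60 = 2340
Total: 2340 + 3 = 2343

2343


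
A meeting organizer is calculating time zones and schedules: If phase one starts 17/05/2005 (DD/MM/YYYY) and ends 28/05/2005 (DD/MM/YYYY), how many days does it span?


Start date: 2005-05-17
End date: 2005-05-28
May 2005: +11 days
Total: 11 days

11


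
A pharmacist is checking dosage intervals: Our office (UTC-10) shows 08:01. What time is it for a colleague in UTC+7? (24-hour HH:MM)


Local time: 08:01 at UTC-10 (offset -10h)
Target zone: UTC+7 (offset 7h)
Difference: 7 - (-10) = 17 hours
Calculation: 8 + (17) = 25
Wraparound: (25) mod 24 = 1
Result: 01:01

01:01


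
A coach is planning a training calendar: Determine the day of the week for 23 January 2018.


Date: 2018-01-23
January 1, 2018 is a Monday
Day of year: 23
Offset from Jan 1: 22 days
22 mod 7 = 1
Result: Tuesday

Tuesday


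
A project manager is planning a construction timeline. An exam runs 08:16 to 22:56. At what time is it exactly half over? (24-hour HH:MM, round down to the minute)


Start time: 08:16 = 496 minutes from midnight
End time: 22:56 = 1376 minutes from midnight
Sum: 496 + 1376 = 1872
Midpoint: 1872 / 2 = 936 minutes
Convert: 936 / 60 = 15 hours, 36 minutes
Result: 15:36

15:36


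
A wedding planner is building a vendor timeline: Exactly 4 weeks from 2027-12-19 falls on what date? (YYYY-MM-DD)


Start: 2027-12-19
Weeks to add: 4
Convert to days: 4 x 7 = 28 days
Add 28 days to 2027-12-19
Result: 2028-01-16

2028-01-16


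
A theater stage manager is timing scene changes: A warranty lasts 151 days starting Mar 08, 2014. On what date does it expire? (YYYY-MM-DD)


Start: 2014-03-08
Adding 151 days
Days remaining in March: 23
After March: 128 days still to add
April 2014: 30 days, 98 remaining
May 2014: 31 days, 67 remaining
June 2014: 30 days, 37 remaining
July 2014: 31 days, 6 remaining
Result: 2014-08-06

2014-08-06


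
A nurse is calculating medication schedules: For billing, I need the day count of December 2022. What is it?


Month: December
Year: 2022
December is a 31-day month
Total: 31 days

31


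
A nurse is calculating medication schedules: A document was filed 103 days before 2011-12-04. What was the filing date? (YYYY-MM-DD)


Start: 2011-12-04
Subtracting 103 days
Days already passed in December: 4
After going back through December: 99 more days to subtract
November 2011: 30 days, 69 remaining
October 2011: 31 days, 38 remaining
September 2011: 30 days, 8 remaining
August 2011 has 31 days, need 8
Result: 2011-08-23

2011-08-23


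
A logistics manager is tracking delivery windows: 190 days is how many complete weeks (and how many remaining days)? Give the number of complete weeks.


Total days: 190
Days per week: 7
Division: 190 / 7 = 27 remainder 1
Complete weeks: 27
Remaining days: 1

27


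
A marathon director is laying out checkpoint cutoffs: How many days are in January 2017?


Month: January
Year: 2017
January is a 31-day month
Total: 31 days

31


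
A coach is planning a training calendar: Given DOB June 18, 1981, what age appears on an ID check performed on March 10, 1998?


Birth: 1981-06-18
Reference: 1998-03-10
Year difference: 1998 - 1981 = 17
Has birthday (06-18) occurred by 03-10? No
Birthday not yet reached this year -> subtract 1
Age in full years: 16

16


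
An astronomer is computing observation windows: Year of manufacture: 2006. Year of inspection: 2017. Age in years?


Birth year: 2006
Current year: 2017
Age = current year - birth year
Age = 2017 - 2006 = 11

11


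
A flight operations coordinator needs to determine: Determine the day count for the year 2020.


Year: 2020
Check leap year rules:
Divisible by 4? Yes
Divisible by 100? No
2020 is a leap year
Days: 366

366


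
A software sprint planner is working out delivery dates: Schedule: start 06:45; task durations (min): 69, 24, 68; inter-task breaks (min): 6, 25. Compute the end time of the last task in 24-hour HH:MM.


Start: 06:45 = 405 min from midnight
  after task 1 (69 min): 07:54
  after break (6 min): 08:00
  after task 2 (24 min): 08:24
  after break (25 min): 08:49
  after task 3 (68 min): 09:57
Total elapsed: 192 minutes
End time: 09:57

09:57


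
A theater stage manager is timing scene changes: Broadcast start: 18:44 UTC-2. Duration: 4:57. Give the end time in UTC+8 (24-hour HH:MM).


Start: 18:44 in UTC-2
Step 1 - add duration:
  minutes: 44 + 57 = 101 (carry 1h)
  hours: 18 + 4 + 1 = 23
  end in UTC-2: 23:41
Step 2 - convert UTC-2 -> UTC+8:
  offset difference: 8 - (-2) = 10 hours
  23 + (10) = 33 -> mod 24 = 9
Result: 09:41 in UTC+8

09:41


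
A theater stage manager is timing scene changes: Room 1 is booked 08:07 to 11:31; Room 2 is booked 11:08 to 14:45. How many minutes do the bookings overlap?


Interval A: [487, 691] minutes from midnight
Interval B: [668, 885] minutes from midnight
Overlap start = max(487, 668) = 668
Overlap end = min(691, 885) = 691
Overlap = 691 - 668 = 23 minutes

23


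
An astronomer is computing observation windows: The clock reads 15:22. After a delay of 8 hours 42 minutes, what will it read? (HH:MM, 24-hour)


Start time: 15:22
Adding: 8 hours 42 minutes
Minutes: 22 + 42 = 64
Minute overflow: 64 >= 60, so carry 1 hour, minutes = 4
Hours: 15 + 8 + 1 = 24
Hour wraparound: 24 mod 24 = 0
Result: 00:04

00:04


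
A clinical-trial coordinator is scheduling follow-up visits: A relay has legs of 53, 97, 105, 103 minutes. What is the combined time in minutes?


Durations: 53, 97, 105, 103
Running sum: 53
+ 97 = 150
+ 105 = 255
+ 103 = 358
Total duration: 358 minutes
That is 5 hours and 58 minutes

358


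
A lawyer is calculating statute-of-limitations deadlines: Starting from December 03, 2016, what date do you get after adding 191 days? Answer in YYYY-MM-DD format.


Start: 2016-12-03
Adding 191 days
Days remaining in December: 28
After December: 163 days still to add
January 2017: 31 days, 132 remaining
February 2017: 28 days, 104 remaining
March 2017: 31 days, 73 remaining
April 2017: 30 days, 43 remaining
Result: 2017-06-12

2017-06-12


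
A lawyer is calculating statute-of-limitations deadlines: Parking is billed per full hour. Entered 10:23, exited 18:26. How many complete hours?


Start: 10:23
End: 18:26
Hour difference: 18 - 10 = 8 hours
Minute difference: 26 - 23 = 3 minutes
Total minutes: 483
Complete hours: 483 / 60 = 8 (remainder 3)

8


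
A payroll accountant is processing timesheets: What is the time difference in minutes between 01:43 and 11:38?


Start time: 01:43 = 103 minutes from midnight
End time: 11:38 = 698 minutes from midnight
Difference: 698 - 103 = 595 minutes
That is 9 hours and 55 minutes

595


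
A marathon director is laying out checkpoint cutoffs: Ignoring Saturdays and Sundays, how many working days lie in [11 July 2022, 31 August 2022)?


Start: 2022-07-11 (Monday)
End (exclusive): 2022-08-31 (Wednesday)
Total calendar days: 51
Full weeks: 51 // 7 = 7 -> 35 weekdays
Remaining 2 days starting on Monday:
  Mon(w), Tue(w) -> 2 weekdays
Total business days: 35 + 2 = 37

37


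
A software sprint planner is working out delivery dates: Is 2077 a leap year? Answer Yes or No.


Year: 2077
Divisible by 4? 2077 / 4 = 519.25 -> No
Not divisible by 4, so NOT a leap year

No


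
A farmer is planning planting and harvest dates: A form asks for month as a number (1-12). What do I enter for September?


Calendar month order:
8. August
9. September <--
10. October
September is month number 9

9


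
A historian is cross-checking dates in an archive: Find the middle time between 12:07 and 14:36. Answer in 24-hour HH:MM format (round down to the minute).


Start time: 12:07 = 727 minutes from midnight
End time: 14:36 = 876 minutes from midnight
Sum: 727 + 876 = 1603
Midpoint: 1603 / 2 = 801 minutes
Convert: 801 / 60 = 13 hours, 21 minutes
Result: 13:21

13:21


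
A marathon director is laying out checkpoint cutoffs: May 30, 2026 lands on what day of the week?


Date: 2026-05-30
January 1, 2026 is a Thursday
Day of year: 150
Offset from Jan 1: 149 days
149 mod 7 = 2
Result: Saturday

Saturday


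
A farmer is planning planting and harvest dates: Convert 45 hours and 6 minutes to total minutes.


Hours: 45
Minutes: 6
Convert hours to minutes: 45 x 60 = 2700
Add remaining minutes: 2700 + 6 = 2706

2706


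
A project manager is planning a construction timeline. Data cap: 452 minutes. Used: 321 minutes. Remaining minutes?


Total budget: 452 minutes
Time used: 321 minutes
Remaining: 452 - 321 = 131 minutes
Percent used: 71.0%
Percent remaining: 29.0%

131


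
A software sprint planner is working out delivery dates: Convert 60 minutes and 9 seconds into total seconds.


Minutes: 60
Seconds: 9
Convert minutes to seconds: 60 x 60 = 3600
Add remaining seconds: 3600 + 9 = 3609

3609


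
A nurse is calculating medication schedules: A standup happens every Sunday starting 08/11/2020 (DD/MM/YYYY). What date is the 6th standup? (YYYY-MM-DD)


First occurrence: 2020-11-08 (occurrence 1)
Each occurrence is 7 days after the previous.
Occurrence 6 is 5 weeks after the first.
5 weeks = 35 days
2020-11-08 + 35 days = 2020-12-13

2020-12-13


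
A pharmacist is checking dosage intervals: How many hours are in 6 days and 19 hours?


Days: 6
Extra hours: 19
Hours per day: 24
Days to hours: 6 x 24 = 144
Total: 144 + 19 = 163

163


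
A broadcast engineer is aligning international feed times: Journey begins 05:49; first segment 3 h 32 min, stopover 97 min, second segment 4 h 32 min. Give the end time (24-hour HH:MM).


Depart: 05:49
Leg 1: +212 min -> 09:21
Layover: +97 min -> 10:58
Leg 2: +272 min -> 15:30
Total travel: 581 minutes = 9h 41m
Arrival: 15:30

15:30


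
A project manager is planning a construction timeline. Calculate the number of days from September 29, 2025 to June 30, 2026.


Start date: 2025-09-29
End date: 2026-06-30
Sep 2025: +2 days
Oct 2025: +31 days
Nov 2025: +30 days
... (7 more months)
Total: 274 days

274


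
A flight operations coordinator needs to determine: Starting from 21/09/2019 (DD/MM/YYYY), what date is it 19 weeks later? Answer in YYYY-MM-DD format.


Start: 2019-09-21
Weeks to add: 19
Convert to days: 19 x 7 = 133 days
Add 133 days to 2019-09-21
Result: 2020-02-01

2020-02-01


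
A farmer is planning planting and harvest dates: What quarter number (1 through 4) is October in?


Month: October (month 10)
Q1: January-March (months 1-3)
Q2: April-June (months 4-6)
Q3: July-September (months 7-9)
Q4: October-December (months 10-12)
Month 10 falls in Q4

4


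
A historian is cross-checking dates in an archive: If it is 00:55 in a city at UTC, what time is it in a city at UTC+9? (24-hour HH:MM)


Local time: 00:55 at UTC (offset 0h)
Target zone: UTC+9 (offset 9h)
Difference: 9 - (0) = 9 hours
Calculation: 0 + (9) = 9
Result: 09:55

09:55


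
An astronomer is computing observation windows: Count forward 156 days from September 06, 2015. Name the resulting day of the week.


Start: 2015-09-06 (Sunday)
Step 1 - find target date: add 156 days
  2015-09-06 + 156 days = 2016-02-09
Step 2 - day of week:
  156 mod 7 = 2
  Sunday + 2 days -> Tuesday
Result: Tuesday (2016-02-09)

Tuesday


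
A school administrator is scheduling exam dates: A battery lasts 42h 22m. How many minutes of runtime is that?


Hours: 42
Extra minutes: 22
Minutes per hour: 60
Hours to minutes: 42 x 60 = 2520
Total: 2520 + 22 = 2542

2542


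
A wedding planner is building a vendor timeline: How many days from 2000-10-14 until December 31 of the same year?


Start: October 14, 2000
End: December 31, 2000
Days left in October: 17
November: 30
December: 31
Sum of remaining months: 61
Total: 17 + 61 = 78

78


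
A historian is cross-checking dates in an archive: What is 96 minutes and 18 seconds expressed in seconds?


Minutes: 96
Extra seconds: 18
Seconds per minute: 60
Minutes to seconds: 96 x 60 = 5760
Total: 5760 + 18 = 5778

5778


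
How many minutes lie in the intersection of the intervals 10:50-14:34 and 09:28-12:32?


Interval A: [650, 874] minutes from midnight
Interval B: [568, 752] minutes from midnight
Overlap start = max(650, 568) = 650
Overlap end = min(874, 752) = 752
Overlap = 752 - 650 = 102 minutes

102


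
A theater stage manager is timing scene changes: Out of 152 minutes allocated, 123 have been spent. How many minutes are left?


Total budget: 152 minutes
Time used: 123 minutes
Remaining: 152 - 123 = 29 minutes
Percent used: 80.9%
Percent remaining: 19.1%

29


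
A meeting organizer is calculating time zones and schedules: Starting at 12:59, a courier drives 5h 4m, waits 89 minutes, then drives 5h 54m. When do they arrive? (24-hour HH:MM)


Depart: 12:59
Leg 1: +304 min -> 18:03
Layover: +89 min -> 19:32
Leg 2: +354 min -> 01:26
Total travel: 747 minutes = 12h 27m
Arrival: 01:26

01:26


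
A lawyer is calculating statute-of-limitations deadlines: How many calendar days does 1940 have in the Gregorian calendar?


Year: 1940
Check leap year rules:
Divisible by 4? Yes
Divisible by 100? No
1940 is a leap year
Days: 366

366


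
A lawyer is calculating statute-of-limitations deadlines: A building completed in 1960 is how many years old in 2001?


Birth year: 1960
Current year: 2001
Age = current year - birth year
Age = 2001 - 1960 = 41

41


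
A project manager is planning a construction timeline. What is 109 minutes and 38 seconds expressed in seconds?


Minutes: 109
Extra seconds: 38
Seconds per minute: 60
Minutes to seconds: 109 x 60 = 6540
Total: 6540 + 38 = 6578

6578


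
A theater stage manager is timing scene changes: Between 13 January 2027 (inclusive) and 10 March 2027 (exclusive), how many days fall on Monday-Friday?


Start: 2027-01-13 (Wednesday)
End (exclusive): 2027-03-10 (Wednesday)
Total calendar days: 56
Full weeks: 56 // 7 = 8 -> 40 weekdays
Remaining 0 days starting on Wednesday:
Total business days: 40 + 0 = 40

40


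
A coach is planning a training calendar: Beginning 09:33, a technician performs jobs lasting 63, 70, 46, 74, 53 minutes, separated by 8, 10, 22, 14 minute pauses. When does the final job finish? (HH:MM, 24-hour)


Start: 09:33 = 573 min from midnight
  after task 1 (63 min): 10:36
  after break (8 min): 10:44
  after task 2 (70 min): 11:54
  after break (10 min): 12:04
  after task 3 (46 min): 12:50
  after break (22 min): 13:12
  after task 4 (74 min): 14:26
  after break (14 min): 14:40
  after task 5 (53 min): 15:33
Total elapsed: 360 minutes
End time: 15:33

15:33


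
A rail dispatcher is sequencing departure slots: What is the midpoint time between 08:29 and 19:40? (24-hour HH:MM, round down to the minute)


Start time: 08:29 = 509 minutes from midnight
End time: 19:40 = 1180 minutes from midnight
Sum: 509 + 1180 = 1689
Midpoint: 1689 / 2 = 844 minutes
Convert: 844 / 60 = 14 hours, 4 minutes
Result: 14:04

14:04


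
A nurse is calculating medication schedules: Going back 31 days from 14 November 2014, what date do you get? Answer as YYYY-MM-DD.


Start: 2014-11-14
Subtracting 31 days
Days already passed in November: 14
After going back through November: 17 more days to subtract
October 2014 has 31 days, need 17
Result: 2014-10-14

2014-10-14


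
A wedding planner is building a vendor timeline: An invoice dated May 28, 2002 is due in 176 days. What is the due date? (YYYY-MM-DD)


Start: 2002-05-28
Adding 176 days
Days remaining in May: 3
After May: 173 days still to add
June 2002: 30 days, 143 remaining
July 2002: 31 days, 112 remaining
August 2002: 31 days, 81 remaining
September 2002: 30 days, 51 remaining
Result: 2002-11-20

2002-11-20


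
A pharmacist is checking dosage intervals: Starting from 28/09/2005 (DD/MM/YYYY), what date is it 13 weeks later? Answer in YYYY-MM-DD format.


Start: 2005-09-28
Weeks to add: 13
Convert to days: 13 x 7 = 91 days
Add 91 days to 2005-09-28
Result: 2005-12-28

2005-12-28


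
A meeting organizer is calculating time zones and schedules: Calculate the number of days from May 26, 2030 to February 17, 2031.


Start date: 2030-05-26
End date: 2031-02-17
May 2030: +6 days
Jun 2030: +30 days
Jul 2030: +31 days
... (7 more months)
Total: 267 days

267


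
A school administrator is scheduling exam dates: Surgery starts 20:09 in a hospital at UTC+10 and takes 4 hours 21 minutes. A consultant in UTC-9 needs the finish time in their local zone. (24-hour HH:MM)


Start: 20:09 in UTC+10
Step 1 - add duration:
  minutes: 9 + 21 = 30
  hours: 20 + 4 + 0 = 24
  end in UTC+10: 00:30
Step 2 - convert UTC+10 -> UTC-9:
  offset difference: -9 - (10) = -19 hours
  0 + (-19) = -19 -> mod 24 = 5
Result: 05:30 in UTC-9

05:30


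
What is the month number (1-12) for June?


Calendar month order:
5. May
6. June <--
7. July
June is month number 6

6


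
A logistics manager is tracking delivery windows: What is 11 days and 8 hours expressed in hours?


Days: 11
Extra hours: 8
Hours per day: 24
Days to hours: 11 x 24 = 264
Total: 264 + 8 = 272

272


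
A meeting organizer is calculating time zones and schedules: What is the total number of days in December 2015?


Month: December
Year: 2015
December is a 31-day month
Total: 31 days

31


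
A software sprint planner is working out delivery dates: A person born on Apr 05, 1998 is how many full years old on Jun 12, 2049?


Birth: 1998-04-05
Reference: 2049-06-12
Year difference: 2049 - 1998 = 51
Has birthday (04-05) occurred by 06-12? Yes
Age in full years: 51

51


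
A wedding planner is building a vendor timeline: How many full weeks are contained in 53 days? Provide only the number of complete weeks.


Total days: 53
Days per week: 7
Division: 53 / 7 = 7 remainder 4
Complete weeks: 7
Remaining days: 4

7


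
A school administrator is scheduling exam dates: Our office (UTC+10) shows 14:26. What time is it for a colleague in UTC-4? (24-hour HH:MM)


Local time: 14:26 at UTC+10 (offset 10h)
Target zone: UTC-4 (offset -4h)
Difference: -4 - (10) = -14 hours
Calculation: 14 + (-14) = 0
Result: 00:26

00:26


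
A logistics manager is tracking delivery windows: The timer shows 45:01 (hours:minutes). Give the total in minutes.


Hours: 45
Minutes: 1
Convert hours to minutes: 45 x 60 = 2700
Add remaining minutes: 2700 + 1 = 2701

2701


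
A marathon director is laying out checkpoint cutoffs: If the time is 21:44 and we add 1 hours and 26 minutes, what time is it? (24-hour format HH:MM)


Start time: 21:44
Adding: 1 hours 26 minutes
Minutes: 44 + 26 = 70
Minute overflow: 70 >= 60, so carry 1 hour, minutes = 10
Hours: 21 + 1 + 1 = 23
Result: 23:10

23:10


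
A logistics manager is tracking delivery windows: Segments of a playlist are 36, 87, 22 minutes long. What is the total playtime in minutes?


Durations: 36, 87, 22
Running sum: 36
+ 87 = 123
+ 22 = 145
Total duration: 145 minutes
That is 2 hours and 25 minutes

145


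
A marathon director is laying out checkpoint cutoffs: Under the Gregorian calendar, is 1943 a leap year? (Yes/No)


Year: 1943
Divisible by 4? 1943 / 4 = 485.75 -> No
Not divisible by 4, so NOT a leap year

No


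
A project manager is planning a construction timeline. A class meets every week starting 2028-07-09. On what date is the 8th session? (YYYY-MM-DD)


First occurrence: 2028-07-09 (occurrence 1)
Each occurrence is 7 days after the previous.
Occurrence 8 is 7 weeks after the first.
7 weeks = 49 days
2028-07-09 + 49 days = 2028-08-27

2028-08-27


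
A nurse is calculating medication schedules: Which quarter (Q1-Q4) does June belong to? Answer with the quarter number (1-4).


Month: June (month 6)
Q1: January-March (months 1-3)
Q2: April-June (months 4-6)
Q3: July-September (months 7-9)
Q4: October-December (months 10-12)
Month 6 falls in Q2

2


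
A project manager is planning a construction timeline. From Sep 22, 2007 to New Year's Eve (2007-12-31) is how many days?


Start: September 22, 2007
End: December 31, 2007
Days left in September: 8
October: 31
November: 30
December: 31
Sum of remaining months: 92
Total: 8 + 92 = 100

100


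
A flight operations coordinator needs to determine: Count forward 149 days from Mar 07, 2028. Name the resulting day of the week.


Start: 2028-03-07 (Tuesday)
Step 1 - find target date: add 149 days
  2028-03-07 + 149 days = 2028-08-03
Step 2 - day of week:
  149 mod 7 = 2
  Tuesday + 2 days -> Thursday
Result: Thursday (2028-08-03)

Thursday


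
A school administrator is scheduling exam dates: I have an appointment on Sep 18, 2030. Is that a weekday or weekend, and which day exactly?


Date: 2030-09-18
January 1, 2030 is a Tuesday
Day of year: 261
Offset from Jan 1: 260 days
260 mod 7 = 1
Result: Wednesday

Wednesday


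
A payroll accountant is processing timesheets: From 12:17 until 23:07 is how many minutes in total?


Start time: 12:17 = 737 minutes from midnight
End time: 23:07 = 1387 minutes from midnight
Difference: 1387 - 737 = 650 minutes
That is 10 hours and 50 minutes

650


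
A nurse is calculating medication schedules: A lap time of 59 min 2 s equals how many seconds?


Minutes: 59
Seconds: 2
Convert minutes to seconds: 59 x 60 = 3540
Add remaining seconds: 3540 + 2 = 3542

3542


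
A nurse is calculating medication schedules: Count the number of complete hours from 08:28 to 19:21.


Start: 08:28
End: 19:21
Hour difference: 19 - 8 = 11 hours
Minute difference: 21 - 28 = -7 minutes
Total minutes: 653
Complete hours: 653 / 60 = 10 (remainder 53)

10


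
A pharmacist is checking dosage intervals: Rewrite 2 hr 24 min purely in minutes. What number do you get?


Hours: 2
Extra minutes: 24
Minutes per hour: 60
Hours to minutes: 2 x 60 = 120
Total: 120 + 24 = 144

144


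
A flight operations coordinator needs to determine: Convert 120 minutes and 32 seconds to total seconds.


Minutes: 120
Extra seconds: 32
Seconds per minute: 60
Minutes to seconds: 120 x 60 = 7200
Total: 7200 + 32 = 7232

7232


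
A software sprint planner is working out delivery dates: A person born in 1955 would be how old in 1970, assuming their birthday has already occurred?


Birth year: 1955
Current year: 1970
Age = current year - birth year
Age = 1970 - 1955 = 15

15
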